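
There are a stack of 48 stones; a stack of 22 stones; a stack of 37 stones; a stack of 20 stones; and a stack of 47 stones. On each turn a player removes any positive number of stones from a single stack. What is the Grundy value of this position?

56

Nim-sum: 48 XOR 22 XOR 37 XOR 20 XOR 47 = 56.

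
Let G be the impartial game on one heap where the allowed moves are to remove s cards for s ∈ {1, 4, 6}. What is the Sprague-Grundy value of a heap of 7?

0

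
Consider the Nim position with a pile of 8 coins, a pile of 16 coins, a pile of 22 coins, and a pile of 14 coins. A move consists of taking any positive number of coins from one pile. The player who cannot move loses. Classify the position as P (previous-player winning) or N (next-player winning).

P-position

Nim-sum: 8 ⊕ 16 ⊕ 22 ⊕ 14 = 0.
The nim-sum is 0, so this is a P-position: the player to move is in a losing position under optimal play.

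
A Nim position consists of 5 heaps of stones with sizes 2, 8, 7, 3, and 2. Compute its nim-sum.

12

Nim-sum: 2 ^ 8 ^ 7 ^ 3 ^ 2 = 12.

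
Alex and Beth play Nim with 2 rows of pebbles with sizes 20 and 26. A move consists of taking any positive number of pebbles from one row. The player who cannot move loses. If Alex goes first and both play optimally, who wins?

In binary:
  10100  (20)
  11010  (26)
  -----
  01110  (14)
The nim-sum is 14 ≠ 0, so this is an N-position: the player to move can win; Alex has a winning move.

Alex wins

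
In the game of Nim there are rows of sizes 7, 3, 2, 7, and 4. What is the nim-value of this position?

5

Write each in binary and XOR column by column:
  111  (7)
  011  (3)
  010  (2)
  111  (7)
  100  (4)
  ---
  101  (5)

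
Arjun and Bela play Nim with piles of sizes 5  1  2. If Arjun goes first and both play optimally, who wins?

Arjun wins

Compute the nim-sum pairwise:
5 ⊕ 1 = 4
4 ⊕ 2 = 6
The nim-sum is 6 ≠ 0, so this is an N-position: the player to move can win; Arjun has a winning move.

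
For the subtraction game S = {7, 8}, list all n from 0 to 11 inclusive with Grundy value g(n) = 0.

0, 1, 2, 3, 4, 5, 6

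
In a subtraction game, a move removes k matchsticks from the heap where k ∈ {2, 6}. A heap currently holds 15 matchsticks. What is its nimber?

1

Compute g(0), g(1), … for moves {2, 6}:
k:     0  1  2  3  4  5  6  7  8  9 10 11 12 13 14 15
g(k):  0  0  1  1  0  0  1  1  0  0  1  1  0  0  1  1
So g(15) = 1.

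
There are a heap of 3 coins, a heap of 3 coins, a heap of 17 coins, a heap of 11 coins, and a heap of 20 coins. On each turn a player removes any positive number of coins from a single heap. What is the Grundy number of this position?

14

Compute the nim-sum pairwise:
3 XOR 3 = 0
0 XOR 17 = 17
17 XOR 11 = 26
26 XOR 20 = 14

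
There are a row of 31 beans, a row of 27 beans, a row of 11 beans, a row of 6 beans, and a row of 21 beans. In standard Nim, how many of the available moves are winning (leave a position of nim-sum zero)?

3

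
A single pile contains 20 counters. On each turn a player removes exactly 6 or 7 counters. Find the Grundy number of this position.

1

Build the Grundy sequence with g(k) = mex{g(k−s) : s ∈ {6, 7}, s ≤ k}:
k:     0  1  2  3  4  5  6  7  8  9 10 11 12 13 14 15 16 17 18 19 20
g(k):  0  0  0  0  0  0  1  1  1  1  1  1  2  0  0  0  0  0  0  1  1
So g(20) = 1.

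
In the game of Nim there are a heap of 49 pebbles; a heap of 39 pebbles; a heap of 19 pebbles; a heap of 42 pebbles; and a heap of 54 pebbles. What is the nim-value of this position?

25

Nim-sum: 49 ^ 39 ^ 19 ^ 42 ^ 54 = 25.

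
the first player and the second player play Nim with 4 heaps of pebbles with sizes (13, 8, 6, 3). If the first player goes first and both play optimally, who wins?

the second player wins

Compute the nim-sum pairwise:
13 ⊕ 8 = 5
5 ⊕ 6 = 3
3 ⊕ 3 = 0
The nim-sum is 0, so this is a P-position: the player to move is in a losing position under optimal play; the first player is about to move from it and so loses — the second player wins.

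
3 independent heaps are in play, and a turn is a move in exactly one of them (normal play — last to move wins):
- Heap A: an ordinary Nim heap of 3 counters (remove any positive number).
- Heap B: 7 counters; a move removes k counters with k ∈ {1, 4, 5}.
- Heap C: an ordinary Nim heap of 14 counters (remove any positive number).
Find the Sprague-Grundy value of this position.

Heap A is a plain Nim heap of size 3, so its Grundy value is 3.
Build the Grundy sequence for heap B with g(k) = mex{g(k−s) : s ∈ {1, 4, 5}, s ≤ k}:
g(0) = mex{} = 0
g(1) = mex{0} = 1
g(2) = mex{1} = 0
g(3) = mex{0} = 1
g(4) = mex{0,1} = 2
g(5) = mex{0,1,2} = 3
g(6) = mex{0,1,3} = 2
g(7) = mex{0,1,2} = 3
So g(7) = 3.
Heap C is a plain Nim heap of size 14, so its Grundy value is 14.
By the Sprague-Grundy theorem, the Grundy value of a sum of independent games is the XOR of the component values.
Combined value = 3 ⊕ 3 ⊕ 14 = 14.

14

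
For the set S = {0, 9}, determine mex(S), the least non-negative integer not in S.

0 is in the set but 1 is not, so the mex is 1.

1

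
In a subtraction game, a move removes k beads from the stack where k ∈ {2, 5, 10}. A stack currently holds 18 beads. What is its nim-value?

Grundy values for subtraction set {2, 5, 10}:
k:     0  1  2  3  4  5  6  7  8  9 10 11 12 13 14 15 16 17 18
g(k):  0  0  1  1  0  2  1  0  0  1  1  2  2  3  3  0  0  1  1
So g(18) = 1.

1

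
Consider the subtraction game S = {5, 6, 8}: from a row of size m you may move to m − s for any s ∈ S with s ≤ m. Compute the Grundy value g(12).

2

Grundy values for subtraction set {5, 6, 8}:
k:     0  1  2  3  4  5  6  7  8  9 10 11 12
g(k):  0  0  0  0  0  1  1  1  1  1  2  2  2
So g(12) = 2.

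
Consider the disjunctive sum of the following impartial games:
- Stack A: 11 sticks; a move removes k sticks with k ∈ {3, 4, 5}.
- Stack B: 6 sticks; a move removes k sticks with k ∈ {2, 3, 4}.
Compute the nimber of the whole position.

1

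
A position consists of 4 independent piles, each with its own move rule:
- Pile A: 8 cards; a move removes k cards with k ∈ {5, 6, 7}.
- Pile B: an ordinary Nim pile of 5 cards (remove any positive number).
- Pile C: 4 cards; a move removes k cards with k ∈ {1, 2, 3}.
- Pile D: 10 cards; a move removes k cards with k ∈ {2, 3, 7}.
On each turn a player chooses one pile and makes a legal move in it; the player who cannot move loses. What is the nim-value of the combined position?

4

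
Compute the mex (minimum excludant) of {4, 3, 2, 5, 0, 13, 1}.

The values 0, 1, 2, 3, 4, 5 are all present; 6 is the first non-negative integer missing from the set.

6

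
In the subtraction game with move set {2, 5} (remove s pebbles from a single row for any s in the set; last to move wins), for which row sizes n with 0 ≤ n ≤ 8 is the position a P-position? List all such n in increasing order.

0, 1, 4, 7, 8

Grundy values for subtraction set {2, 5}:
g(0) = mex{} = 0
g(1) = mex{} = 0
g(2) = mex{0} = 1
g(3) = mex{0} = 1
g(4) = mex{1} = 0
g(5) = mex{0,1} = 2
g(6) = mex{0} = 1
g(7) = mex{1,2} = 0
g(8) = mex{1} = 0
The P-positions (g = 0) in 0..8 are 0, 1, 4, 7, 8.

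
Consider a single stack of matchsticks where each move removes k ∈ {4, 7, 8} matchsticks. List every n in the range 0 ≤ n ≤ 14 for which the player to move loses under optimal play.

0, 1, 2, 3, 12, 13, 14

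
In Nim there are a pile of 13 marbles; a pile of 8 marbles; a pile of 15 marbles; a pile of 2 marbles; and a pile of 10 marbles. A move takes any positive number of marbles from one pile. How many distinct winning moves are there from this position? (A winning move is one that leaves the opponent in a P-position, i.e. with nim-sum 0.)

Bitwise XOR of the heap sizes:
  1101  (13)
  1000  (8)
  1111  (15)
  0010  (2)
  1010  (10)
  ----
  0010  (2)
The overall nim-sum is X = 2. A pile of size p has a winning move iff p XOR X < p (reduce it to p XOR X).
  13: 13 XOR 2 = 15 ≥ 13 — no move.
  8: 8 XOR 2 = 10 ≥ 8 — no move.
  15: 15 XOR 2 = 13 < 15 — winning move (to 13).
  2: 2 XOR 2 = 0 < 2 — winning move (to 0).
  10: 10 XOR 2 = 8 < 10 — winning move (to 8).
That gives 3 winning moves.

3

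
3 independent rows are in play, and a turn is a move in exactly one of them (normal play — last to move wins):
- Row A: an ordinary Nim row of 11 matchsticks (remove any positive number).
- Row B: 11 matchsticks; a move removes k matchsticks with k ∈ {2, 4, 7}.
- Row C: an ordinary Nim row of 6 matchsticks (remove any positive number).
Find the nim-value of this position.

Row A is a plain Nim row of size 11, so its Grundy value is 11.
Build the Grundy sequence for row B with g(k) = mex{g(k−s) : s ∈ {2, 4, 7}, s ≤ k}:
k:     0  1  2  3  4  5  6  7  8  9 10 11
g(k):  0  0  1  1  2  2  0  3  1  0  2  1
So g(11) = 1.
Row C is a plain Nim row of size 6, so its Grundy value is 6.
By the Sprague-Grundy theorem, the Grundy value of a sum of independent games is the XOR of the component values.
Combined value = 11 XOR 1 XOR 6 = 12.

12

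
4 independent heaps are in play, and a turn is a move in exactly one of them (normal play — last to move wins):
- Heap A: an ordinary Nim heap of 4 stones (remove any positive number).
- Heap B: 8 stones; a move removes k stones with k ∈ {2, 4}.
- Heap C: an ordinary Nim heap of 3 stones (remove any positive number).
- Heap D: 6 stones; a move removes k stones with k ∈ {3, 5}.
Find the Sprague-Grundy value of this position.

Heap A is a plain Nim heap of size 4, so its Grundy value is 4.
For heap B, compute g(0), g(1), … with moves {2, 4}:
g(0) = mex{} = 0
g(1) = mex{} = 0
g(2) = mex{0} = 1
g(3) = mex{0} = 1
g(4) = mex{0,1} = 2
g(5) = mex{0,1} = 2
g(6) = mex{1,2} = 0
g(7) = mex{1,2} = 0
g(8) = mex{0,2} = 1
So g(8) = 1.
Heap C is a plain Nim heap of size 3, so its Grundy value is 3.
Grundy values for heap D (subtraction set {3, 5}):
g(0) = mex{} = 0
g(1) = mex{} = 0
g(2) = mex{} = 0
g(3) = mex{0} = 1
g(4) = mex{0} = 1
g(5) = mex{0} = 1
g(6) = mex{0,1} = 2
So g(6) = 2.
By the Sprague-Grundy theorem, the Grundy value of a sum of independent games is the XOR of the component values.
Combined value = 4 ⊕ 1 ⊕ 3 ⊕ 2 = 4.

4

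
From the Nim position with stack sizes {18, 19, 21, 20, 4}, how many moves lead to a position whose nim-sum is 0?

3

Nim-sum: 18 XOR 19 XOR 21 XOR 20 XOR 4 = 4.
The overall nim-sum is X = 4. A stack of size p has a winning move iff p XOR X < p (reduce it to p XOR X).
  18: 18 XOR 4 = 22 ≥ 18 — no move.
  19: 19 XOR 4 = 23 ≥ 19 — no move.
  21: 21 XOR 4 = 17 < 21 — winning move (to 17).
  20: 20 XOR 4 = 16 < 20 — winning move (to 16).
  4: 4 XOR 4 = 0 < 4 — winning move (to 0).
That gives 3 winning moves.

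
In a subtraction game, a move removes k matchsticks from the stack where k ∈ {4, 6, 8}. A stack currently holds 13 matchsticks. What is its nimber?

Build the Grundy sequence with g(k) = mex{g(k−s) : s ∈ {4, 6, 8}, s ≤ k}:
k:     0  1  2  3  4  5  6  7  8  9 10 11 12 13
g(k):  0  0  0  0  1  1  1  1  2  2  2  2  0  0
So g(13) = 0.

0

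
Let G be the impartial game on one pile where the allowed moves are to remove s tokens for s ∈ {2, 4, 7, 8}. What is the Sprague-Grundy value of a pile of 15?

2

Grundy values for subtraction set {2, 4, 7, 8}:
k:     0  1  2  3  4  5  6  7  8  9 10 11 12 13 14 15
g(k):  0  0  1  1  2  2  0  3  1  4  2  0  0  1  1  2
So g(15) = 2.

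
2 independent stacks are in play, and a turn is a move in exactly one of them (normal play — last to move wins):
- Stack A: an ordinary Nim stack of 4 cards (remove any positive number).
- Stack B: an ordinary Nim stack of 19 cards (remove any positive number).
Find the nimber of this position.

23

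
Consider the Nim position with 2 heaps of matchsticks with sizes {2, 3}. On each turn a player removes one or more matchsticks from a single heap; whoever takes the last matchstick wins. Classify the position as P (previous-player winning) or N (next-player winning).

In binary:
  10  (2)
  11  (3)
  --
  01  (1)
The nim-sum is 1 ≠ 0, so this is an N-position: the player to move can win.

N-position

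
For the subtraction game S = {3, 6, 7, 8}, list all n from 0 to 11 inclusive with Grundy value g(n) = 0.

0, 1, 2, 11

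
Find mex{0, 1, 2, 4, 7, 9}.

The values 0, 1, 2 are all present; 3 is the first non-negative integer missing from the set.

3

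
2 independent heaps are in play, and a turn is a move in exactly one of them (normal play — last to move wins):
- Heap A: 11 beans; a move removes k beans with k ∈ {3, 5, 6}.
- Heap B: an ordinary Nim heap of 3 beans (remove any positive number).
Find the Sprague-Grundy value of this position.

Build the Grundy sequence for heap A with g(k) = mex{g(k−s) : s ∈ {3, 5, 6}, s ≤ k}:
g(0) = mex{} = 0
g(1) = mex{} = 0
g(2) = mex{} = 0
g(3) = mex{0} = 1
g(4) = mex{0} = 1
g(5) = mex{0} = 1
g(6) = mex{0,1} = 2
g(7) = mex{0,1} = 2
g(8) = mex{0,1} = 2
g(9) = mex{1,2} = 0
g(10) = mex{1,2} = 0
g(11) = mex{1,2} = 0
So g(11) = 0.
Heap B is a plain Nim heap of size 3, so its Grundy value is 3.
By the Sprague-Grundy theorem, the Grundy value of a sum of independent games is the XOR of the component values.
Combined value = 0 ⊕ 3 = 3.

3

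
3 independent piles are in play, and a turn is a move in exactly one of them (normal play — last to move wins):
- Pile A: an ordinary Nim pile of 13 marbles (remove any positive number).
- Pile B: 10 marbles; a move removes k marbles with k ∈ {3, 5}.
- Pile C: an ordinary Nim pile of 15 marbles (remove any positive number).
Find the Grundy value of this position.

2

Pile A is a plain Nim pile of size 13, so its Grundy value is 13.
Build the Grundy sequence for pile B with g(k) = mex{g(k−s) : s ∈ {3, 5}, s ≤ k}:
k:     0  1  2  3  4  5  6  7  8  9 10
g(k):  0  0  0  1  1  1  2  2  0  0  0
So g(10) = 0.
Pile C is a plain Nim pile of size 15, so its Grundy value is 15.
The value of a disjunctive sum is the nim-sum of the parts.
Combined value = 13 XOR 0 XOR 15 = 2.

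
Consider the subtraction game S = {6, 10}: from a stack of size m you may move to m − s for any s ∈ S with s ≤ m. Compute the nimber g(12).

Build the Grundy sequence with g(k) = mex{g(k−s) : s ∈ {6, 10}, s ≤ k}:
g(0) = mex{} = 0
g(1) = mex{} = 0
g(2) = mex{} = 0
g(3) = mex{} = 0
g(4) = mex{} = 0
g(5) = mex{} = 0
g(6) = mex{0} = 1
g(7) = mex{0} = 1
g(8) = mex{0} = 1
g(9) = mex{0} = 1
g(10) = mex{0} = 1
g(11) = mex{0} = 1
g(12) = mex{0,1} = 2
So g(12) = 2.

2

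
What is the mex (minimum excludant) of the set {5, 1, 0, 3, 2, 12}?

4

The values 0, 1, 2, 3 are all present; 4 is the first non-negative integer missing from the set.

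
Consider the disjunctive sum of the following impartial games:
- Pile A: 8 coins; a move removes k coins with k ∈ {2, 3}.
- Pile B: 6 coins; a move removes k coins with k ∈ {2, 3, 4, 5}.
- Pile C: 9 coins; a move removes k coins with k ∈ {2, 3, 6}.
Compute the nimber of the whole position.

2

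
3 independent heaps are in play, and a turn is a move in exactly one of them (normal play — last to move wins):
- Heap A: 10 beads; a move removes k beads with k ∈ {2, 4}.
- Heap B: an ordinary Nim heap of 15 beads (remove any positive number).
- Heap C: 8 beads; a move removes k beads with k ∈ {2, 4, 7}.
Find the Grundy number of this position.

Grundy values for heap A (subtraction set {2, 4}):
k:     0  1  2  3  4  5  6  7  8  9 10
g(k):  0  0  1  1  2  2  0  0  1  1  2
So g(10) = 2.
Heap B is a plain Nim heap of size 15, so its Grundy value is 15.
Grundy values for heap C (subtraction set {2, 4, 7}):
g(0) = mex{} = 0
g(1) = mex{} = 0
g(2) = mex{0} = 1
g(3) = mex{0} = 1
g(4) = mex{0,1} = 2
g(5) = mex{0,1} = 2
g(6) = mex{1,2} = 0
g(7) = mex{0,1,2} = 3
g(8) = mex{0,2} = 1
So g(8) = 1.
The value of a disjunctive sum is the nim-sum of the parts.
Combined value = 2 ⊕ 15 ⊕ 1 = 12.

12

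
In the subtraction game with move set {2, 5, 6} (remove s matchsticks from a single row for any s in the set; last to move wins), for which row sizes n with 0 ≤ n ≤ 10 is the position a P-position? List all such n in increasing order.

0, 1, 4, 8

Build the Grundy sequence with g(k) = mex{g(k−s) : s ∈ {2, 5, 6}, s ≤ k}:
g(0) = mex{} = 0
g(1) = mex{} = 0
g(2) = mex{0} = 1
g(3) = mex{0} = 1
g(4) = mex{1} = 0
g(5) = mex{0,1} = 2
g(6) = mex{0} = 1
g(7) = mex{0,1,2} = 3
g(8) = mex{1} = 0
g(9) = mex{0,1,3} = 2
g(10) = mex{0,2} = 1
The P-positions (g = 0) in 0..10 are 0, 1, 4, 8.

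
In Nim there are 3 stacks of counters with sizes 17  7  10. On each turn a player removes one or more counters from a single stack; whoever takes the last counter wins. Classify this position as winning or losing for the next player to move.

In binary:
  10001  (17)
  00111  (7)
  01010  (10)
  -----
  11100  (28)
The nim-sum is 28 ≠ 0, so this is an N-position: the player to move can win.

Winning position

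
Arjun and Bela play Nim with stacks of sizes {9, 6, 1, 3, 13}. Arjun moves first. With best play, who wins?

Nim-sum: 9 ⊕ 6 ⊕ 1 ⊕ 3 ⊕ 13 = 0.
The nim-sum is 0, so this is a P-position: the player to move is in a losing position under optimal play; Arjun is about to move from it and so loses — Bela wins.

Bela wins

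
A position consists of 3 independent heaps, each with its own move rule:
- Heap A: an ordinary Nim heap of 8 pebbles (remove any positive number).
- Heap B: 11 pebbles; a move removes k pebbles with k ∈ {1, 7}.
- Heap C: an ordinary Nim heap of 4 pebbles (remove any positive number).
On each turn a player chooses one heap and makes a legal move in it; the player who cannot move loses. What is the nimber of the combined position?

13

Heap A is a plain Nim heap of size 8, so its Grundy value is 8.
Grundy values for heap B (subtraction set {1, 7}):
k:     0  1  2  3  4  5  6  7  8  9 10 11
g(k):  0  1  0  1  0  1  0  1  0  1  0  1
So g(11) = 1.
Heap C is a plain Nim heap of size 4, so its Grundy value is 4.
The value of a disjunctive sum is the nim-sum of the parts.
Combined value = 8 ⊕ 1 ⊕ 4 = 13.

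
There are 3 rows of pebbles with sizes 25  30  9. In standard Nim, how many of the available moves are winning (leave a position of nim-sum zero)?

Compute the nim-sum pairwise:
25 ⊕ 30 = 7
7 ⊕ 9 = 14
The overall nim-sum is X = 14. A row of size p has a winning move iff p XOR X < p (reduce it to p XOR X).
  25: 25 XOR 14 = 23 < 25 — winning move (to 23).
  30: 30 XOR 14 = 16 < 30 — winning move (to 16).
  9: 9 XOR 14 = 7 < 9 — winning move (to 7).
That gives 3 winning moves.

3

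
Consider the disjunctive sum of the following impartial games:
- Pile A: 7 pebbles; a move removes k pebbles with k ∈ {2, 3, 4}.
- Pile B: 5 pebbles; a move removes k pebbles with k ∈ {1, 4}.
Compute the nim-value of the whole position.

0

Build the Grundy sequence for pile A with g(k) = mex{g(k−s) : s ∈ {2, 3, 4}, s ≤ k}:
g(0) = mex{} = 0
g(1) = mex{} = 0
g(2) = mex{0} = 1
g(3) = mex{0} = 1
g(4) = mex{0,1} = 2
g(5) = mex{0,1} = 2
g(6) = mex{1,2} = 0
g(7) = mex{1,2} = 0
So g(7) = 0.
Build the Grundy sequence for pile B with g(k) = mex{g(k−s) : s ∈ {1, 4}, s ≤ k}:
g(0) = mex{} = 0
g(1) = mex{0} = 1
g(2) = mex{1} = 0
g(3) = mex{0} = 1
g(4) = mex{0,1} = 2
g(5) = mex{1,2} = 0
So g(5) = 0.
By the Sprague-Grundy theorem, the Grundy value of a sum of independent games is the XOR of the component values.
Combined value = 0 XOR 0 = 0.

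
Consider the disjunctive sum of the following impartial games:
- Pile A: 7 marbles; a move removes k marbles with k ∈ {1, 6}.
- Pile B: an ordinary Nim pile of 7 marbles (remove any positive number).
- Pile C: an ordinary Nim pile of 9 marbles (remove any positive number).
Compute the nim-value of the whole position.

Grundy values for pile A (subtraction set {1, 6}):
g(0) = mex{} = 0
g(1) = mex{0} = 1
g(2) = mex{1} = 0
g(3) = mex{0} = 1
g(4) = mex{1} = 0
g(5) = mex{0} = 1
g(6) = mex{0,1} = 2
g(7) = mex{1,2} = 0
So g(7) = 0.
Pile B is a plain Nim pile of size 7, so its Grundy value is 7.
Pile C is a plain Nim pile of size 9, so its Grundy value is 9.
The value of a disjunctive sum is the nim-sum of the parts.
Combined value = 0 XOR 7 XOR 9 = 14.

14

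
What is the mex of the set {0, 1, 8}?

The values 0, 1 are all present; 2 is the first non-negative integer missing from the set.

2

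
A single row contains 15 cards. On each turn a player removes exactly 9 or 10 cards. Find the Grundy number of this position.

1

Compute g(0), g(1), … for moves {9, 10}:
k:     0  1  2  3  4  5  6  7  8  9 10 11 12 13 14 15
g(k):  0  0  0  0  0  0  0  0  0  1  1  1  1  1  1  1
So g(15) = 1.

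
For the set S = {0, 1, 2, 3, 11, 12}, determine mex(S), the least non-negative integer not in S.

4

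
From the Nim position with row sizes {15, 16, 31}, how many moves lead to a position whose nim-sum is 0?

Compute the nim-sum pairwise:
15 ⊕ 16 = 31
31 ⊕ 31 = 0
The nim-sum is already 0, so every move leaves a nonzero nim-sum — there are no winning moves.

0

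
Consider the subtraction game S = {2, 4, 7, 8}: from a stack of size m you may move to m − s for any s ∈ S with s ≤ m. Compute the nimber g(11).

0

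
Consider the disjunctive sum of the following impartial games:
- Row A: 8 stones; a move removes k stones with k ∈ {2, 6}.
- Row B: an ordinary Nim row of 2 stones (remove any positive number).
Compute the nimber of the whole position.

2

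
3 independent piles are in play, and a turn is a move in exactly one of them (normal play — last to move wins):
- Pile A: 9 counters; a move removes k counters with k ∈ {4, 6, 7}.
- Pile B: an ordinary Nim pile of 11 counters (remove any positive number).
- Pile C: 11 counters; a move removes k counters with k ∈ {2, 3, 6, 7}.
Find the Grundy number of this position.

8

Build the Grundy sequence for pile A with g(k) = mex{g(k−s) : s ∈ {4, 6, 7}, s ≤ k}:
g(0) = mex{} = 0
g(1) = mex{} = 0
g(2) = mex{} = 0
g(3) = mex{} = 0
g(4) = mex{0} = 1
g(5) = mex{0} = 1
g(6) = mex{0} = 1
g(7) = mex{0} = 1
g(8) = mex{0,1} = 2
g(9) = mex{0,1} = 2
So g(9) = 2.
Pile B is a plain Nim pile of size 11, so its Grundy value is 11.
For pile C, compute g(0), g(1), … with moves {2, 3, 6, 7}:
g(0) = mex{} = 0
g(1) = mex{} = 0
g(2) = mex{0} = 1
g(3) = mex{0} = 1
g(4) = mex{0,1} = 2
g(5) = mex{1} = 0
g(6) = mex{0,1,2} = 3
g(7) = mex{0,2} = 1
g(8) = mex{0,1,3} = 2
g(9) = mex{1,3} = 0
g(10) = mex{1,2} = 0
g(11) = mex{0,2} = 1
So g(11) = 1.
By the Sprague-Grundy theorem, the Grundy value of a sum of independent games is the XOR of the component values.
Combined value = 2 XOR 11 XOR 1 = 8.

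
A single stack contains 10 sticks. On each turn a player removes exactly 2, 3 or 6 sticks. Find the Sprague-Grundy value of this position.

0

Build the Grundy sequence with g(k) = mex{g(k−s) : s ∈ {2, 3, 6}, s ≤ k}:
k:     0  1  2  3  4  5  6  7  8  9 10
g(k):  0  0  1  1  2  0  3  1  2  0  0
So g(10) = 0.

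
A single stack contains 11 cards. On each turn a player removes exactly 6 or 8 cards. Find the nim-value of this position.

Compute g(0), g(1), … for moves {6, 8}:
k:     0  1  2  3  4  5  6  7  8  9 10 11
g(k):  0  0  0  0  0  0  1  1  1  1  1  1
So g(11) = 1.

1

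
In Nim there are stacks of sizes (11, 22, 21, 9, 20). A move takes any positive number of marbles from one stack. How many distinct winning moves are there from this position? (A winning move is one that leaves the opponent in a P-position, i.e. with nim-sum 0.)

3

Compute the nim-sum pairwise:
11 ⊕ 22 = 29
29 ⊕ 21 = 8
8 ⊕ 9 = 1
1 ⊕ 20 = 21
The overall nim-sum is X = 21. A stack of size p has a winning move iff p XOR X < p (reduce it to p XOR X).
  11: 11 XOR 21 = 30 ≥ 11 — no move.
  22: 22 XOR 21 = 3 < 22 — winning move (to 3).
  21: 21 XOR 21 = 0 < 21 — winning move (to 0).
  9: 9 XOR 21 = 28 ≥ 9 — no move.
  20: 20 XOR 21 = 1 < 20 — winning move (to 1).
That gives 3 winning moves.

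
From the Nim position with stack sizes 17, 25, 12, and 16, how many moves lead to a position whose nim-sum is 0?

3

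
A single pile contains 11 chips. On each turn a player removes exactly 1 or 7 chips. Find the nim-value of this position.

1

Build the Grundy sequence with g(k) = mex{g(k−s) : s ∈ {1, 7}, s ≤ k}:
k:     0  1  2  3  4  5  6  7  8  9 10 11
g(k):  0  1  0  1  0  1  0  1  0  1  0  1
So g(11) = 1.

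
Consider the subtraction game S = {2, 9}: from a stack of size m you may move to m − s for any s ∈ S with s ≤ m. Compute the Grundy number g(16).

Compute g(0), g(1), … for moves {2, 9}:
k:     0  1  2  3  4  5  6  7  8  9 10 11 12 13 14 15 16
g(k):  0  0  1  1  0  0  1  1  0  2  1  0  0  1  1  0  0
So g(16) = 0.

0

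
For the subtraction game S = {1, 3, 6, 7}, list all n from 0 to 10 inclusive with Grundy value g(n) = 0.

0, 2, 4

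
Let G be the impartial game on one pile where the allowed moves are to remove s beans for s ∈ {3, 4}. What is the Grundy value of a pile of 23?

Compute g(0), g(1), … for moves {3, 4}:
k:     0  1  2  3  4  5  6  7  8  9 10 11 12 13 14 15 16 17 18 19 20 21 22 23
g(k):  0  0  0  1  1  1  2  0  0  0  1  1  1  2  0  0  0  1  1  1  2  0  0  0
So g(23) = 0.

0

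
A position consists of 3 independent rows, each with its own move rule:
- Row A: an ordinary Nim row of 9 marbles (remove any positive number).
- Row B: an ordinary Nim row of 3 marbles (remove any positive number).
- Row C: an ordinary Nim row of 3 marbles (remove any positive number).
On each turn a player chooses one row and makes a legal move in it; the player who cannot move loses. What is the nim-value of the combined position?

Row A is a plain Nim row of size 9, so its Grundy value is 9.
Row B is a plain Nim row of size 3, so its Grundy value is 3.
Row C is a plain Nim row of size 3, so its Grundy value is 3.
The value of a disjunctive sum is the nim-sum of the parts.
Combined value = 9 XOR 3 XOR 3 = 9.

9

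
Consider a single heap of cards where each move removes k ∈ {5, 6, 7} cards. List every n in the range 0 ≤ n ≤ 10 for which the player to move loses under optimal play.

Build the Grundy sequence with g(k) = mex{g(k−s) : s ∈ {5, 6, 7}, s ≤ k}:
k:     0  1  2  3  4  5  6  7  8  9 10
g(k):  0  0  0  0  0  1  1  1  1  1  2
The P-positions (g = 0) in 0..10 are 0, 1, 2, 3, 4.

0, 1, 2, 3, 4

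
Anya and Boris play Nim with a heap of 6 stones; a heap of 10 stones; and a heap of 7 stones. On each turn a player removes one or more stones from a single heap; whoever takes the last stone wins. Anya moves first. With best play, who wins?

Anya wins

In binary:
  0110  (6)
  1010  (10)
  0111  (7)
  ----
  1011  (11)
The nim-sum is 11 ≠ 0, so this is an N-position: the player to move can win; Anya has a winning move.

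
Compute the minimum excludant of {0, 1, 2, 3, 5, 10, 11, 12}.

The values 0, 1, 2, 3 are all present; 4 is the first non-negative integer missing from the set.

4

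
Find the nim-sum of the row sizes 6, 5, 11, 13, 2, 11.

12

Bitwise XOR of the heap sizes:
  0110  (6)
  0101  (5)
  1011  (11)
  1101  (13)
  0010  (2)
  1011  (11)
  ----
  1100  (12)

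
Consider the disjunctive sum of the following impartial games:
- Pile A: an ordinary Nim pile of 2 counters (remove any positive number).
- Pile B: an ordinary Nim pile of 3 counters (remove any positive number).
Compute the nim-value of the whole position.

1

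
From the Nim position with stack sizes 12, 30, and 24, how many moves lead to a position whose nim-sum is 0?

3

In binary:
  01100  (12)
  11110  (30)
  11000  (24)
  -----
  01010  (10)
The overall nim-sum is X = 10. A stack of size p has a winning move iff p XOR X < p (reduce it to p XOR X).
  12: 12 XOR 10 = 6 < 12 — winning move (to 6).
  30: 30 XOR 10 = 20 < 30 — winning move (to 20).
  24: 24 XOR 10 = 18 < 24 — winning move (to 18).
That gives 3 winning moves.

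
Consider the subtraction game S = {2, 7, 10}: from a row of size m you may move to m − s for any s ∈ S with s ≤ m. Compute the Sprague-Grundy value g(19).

1

Compute g(0), g(1), … for moves {2, 7, 10}:
k:     0  1  2  3  4  5  6  7  8  9 10 11 12 13 14 15 16 17 18 19
g(k):  0  0  1  1  0  0  1  1  2  0  3  1  2  0  3  1  2  0  0  1
So g(19) = 1.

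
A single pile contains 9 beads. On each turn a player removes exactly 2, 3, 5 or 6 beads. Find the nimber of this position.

Compute g(0), g(1), … for moves {2, 3, 5, 6}:
g(0) = mex{} = 0
g(1) = mex{} = 0
g(2) = mex{0} = 1
g(3) = mex{0} = 1
g(4) = mex{0,1} = 2
g(5) = mex{0,1} = 2
g(6) = mex{0,1,2} = 3
g(7) = mex{0,1,2} = 3
g(8) = mex{1,2,3} = 0
g(9) = mex{1,2,3} = 0
So g(9) = 0.

0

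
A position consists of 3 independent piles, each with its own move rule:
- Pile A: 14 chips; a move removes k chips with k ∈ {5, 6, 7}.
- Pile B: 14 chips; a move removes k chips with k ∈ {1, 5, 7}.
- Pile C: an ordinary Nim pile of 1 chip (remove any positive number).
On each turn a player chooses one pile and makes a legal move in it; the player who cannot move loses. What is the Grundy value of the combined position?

Grundy values for pile A (subtraction set {5, 6, 7}):
g(0) = mex{} = 0
g(1) = mex{} = 0
g(2) = mex{} = 0
g(3) = mex{} = 0
g(4) = mex{} = 0
g(5) = mex{0} = 1
g(6) = mex{0} = 1
g(7) = mex{0} = 1
g(8) = mex{0} = 1
g(9) = mex{0} = 1
g(10) = mex{0,1} = 2
g(11) = mex{0,1} = 2
g(12) = mex{1} = 0
g(13) = mex{1} = 0
g(14) = mex{1} = 0
So g(14) = 0.
For pile B, compute g(0), g(1), … with moves {1, 5, 7}:
g(0) = mex{} = 0
g(1) = mex{0} = 1
g(2) = mex{1} = 0
g(3) = mex{0} = 1
g(4) = mex{1} = 0
g(5) = mex{0} = 1
g(6) = mex{1} = 0
g(7) = mex{0} = 1
g(8) = mex{1} = 0
g(9) = mex{0} = 1
g(10) = mex{1} = 0
g(11) = mex{0} = 1
g(12) = mex{1} = 0
g(13) = mex{0} = 1
g(14) = mex{1} = 0
So g(14) = 0.
Pile C is a plain Nim pile of size 1, so its Grundy value is 1.
By the Sprague-Grundy theorem, the Grundy value of a sum of independent games is the XOR of the component values.
Combined value = 0 ⊕ 0 ⊕ 1 = 1.

1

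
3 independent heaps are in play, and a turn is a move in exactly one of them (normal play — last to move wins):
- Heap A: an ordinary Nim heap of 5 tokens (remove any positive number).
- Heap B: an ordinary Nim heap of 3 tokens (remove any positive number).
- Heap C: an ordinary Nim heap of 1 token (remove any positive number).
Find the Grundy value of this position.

7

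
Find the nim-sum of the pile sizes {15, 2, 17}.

28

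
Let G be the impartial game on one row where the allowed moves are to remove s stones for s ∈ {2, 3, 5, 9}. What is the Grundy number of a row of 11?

Compute g(0), g(1), … for moves {2, 3, 5, 9}:
g(0) = mex{} = 0
g(1) = mex{} = 0
g(2) = mex{0} = 1
g(3) = mex{0} = 1
g(4) = mex{0,1} = 2
g(5) = mex{0,1} = 2
g(6) = mex{0,1,2} = 3
g(7) = mex{1,2} = 0
g(8) = mex{1,2,3} = 0
g(9) = mex{0,2,3} = 1
g(10) = mex{0,2} = 1
g(11) = mex{0,1,3} = 2
So g(11) = 2.

2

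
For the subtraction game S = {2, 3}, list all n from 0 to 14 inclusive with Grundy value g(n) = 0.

0, 1, 5, 6, 10, 11

Grundy values for subtraction set {2, 3}:
k:     0  1  2  3  4  5  6  7  8  9 10 11 12 13 14
g(k):  0  0  1  1  2  0  0  1  1  2  0  0  1  1  2
The P-positions (g = 0) in 0..14 are 0, 1, 5, 6, 10, 11.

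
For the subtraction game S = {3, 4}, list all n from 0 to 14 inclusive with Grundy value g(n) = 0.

0, 1, 2, 7, 8, 9, 14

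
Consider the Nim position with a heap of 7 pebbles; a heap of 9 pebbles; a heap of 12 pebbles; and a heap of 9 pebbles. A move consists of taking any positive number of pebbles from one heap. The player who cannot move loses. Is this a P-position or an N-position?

N-position

Nim-sum: 7 XOR 9 XOR 12 XOR 9 = 11.
The nim-sum is 11 ≠ 0, so this is an N-position: the player to move can win.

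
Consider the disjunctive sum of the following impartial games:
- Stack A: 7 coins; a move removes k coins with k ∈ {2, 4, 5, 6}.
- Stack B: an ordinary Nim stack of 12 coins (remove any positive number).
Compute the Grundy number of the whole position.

Grundy values for stack A (subtraction set {2, 4, 5, 6}):
k:     0  1  2  3  4  5  6  7
g(k):  0  0  1  1  2  2  3  3
So g(7) = 3.
Stack B is a plain Nim stack of size 12, so its Grundy value is 12.
The value of a disjunctive sum is the nim-sum of the parts.
Combined value = 3 ⊕ 12 = 15.

15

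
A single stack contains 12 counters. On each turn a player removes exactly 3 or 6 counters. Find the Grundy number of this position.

Grundy values for subtraction set {3, 6}:
k:     0  1  2  3  4  5  6  7  8  9 10 11 12
g(k):  0  0  0  1  1  1  2  2  2  0  0  0  1
So g(12) = 1.

1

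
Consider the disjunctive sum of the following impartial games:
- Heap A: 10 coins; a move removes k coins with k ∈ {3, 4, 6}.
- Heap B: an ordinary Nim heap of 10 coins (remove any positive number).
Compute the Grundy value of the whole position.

10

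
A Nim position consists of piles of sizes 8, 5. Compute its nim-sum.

13

Bitwise XOR of the heap sizes:
  1000  (8)
  0101  (5)
  ----
  1101  (13)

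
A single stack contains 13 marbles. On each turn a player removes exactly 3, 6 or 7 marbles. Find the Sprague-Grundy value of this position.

1

Build the Grundy sequence with g(k) = mex{g(k−s) : s ∈ {3, 6, 7}, s ≤ k}:
g(0) = mex{} = 0
g(1) = mex{} = 0
g(2) = mex{} = 0
g(3) = mex{0} = 1
g(4) = mex{0} = 1
g(5) = mex{0} = 1
g(6) = mex{0,1} = 2
g(7) = mex{0,1} = 2
g(8) = mex{0,1} = 2
g(9) = mex{0,1,2} = 3
g(10) = mex{1,2} = 0
g(11) = mex{1,2} = 0
g(12) = mex{1,2,3} = 0
g(13) = mex{0,2} = 1
So g(13) = 1.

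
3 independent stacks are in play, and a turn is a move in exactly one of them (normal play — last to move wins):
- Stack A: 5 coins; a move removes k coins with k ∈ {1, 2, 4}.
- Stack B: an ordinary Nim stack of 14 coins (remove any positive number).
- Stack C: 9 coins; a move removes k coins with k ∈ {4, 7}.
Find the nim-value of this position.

14

For stack A, compute g(0), g(1), … with moves {1, 2, 4}:
g(0) = mex{} = 0
g(1) = mex{0} = 1
g(2) = mex{0,1} = 2
g(3) = mex{1,2} = 0
g(4) = mex{0,2} = 1
g(5) = mex{0,1} = 2
So g(5) = 2.
Stack B is a plain Nim stack of size 14, so its Grundy value is 14.
Grundy values for stack C (subtraction set {4, 7}):
g(0) = mex{} = 0
g(1) = mex{} = 0
g(2) = mex{} = 0
g(3) = mex{} = 0
g(4) = mex{0} = 1
g(5) = mex{0} = 1
g(6) = mex{0} = 1
g(7) = mex{0} = 1
g(8) = mex{0,1} = 2
g(9) = mex{0,1} = 2
So g(9) = 2.
The value of a disjunctive sum is the nim-sum of the parts.
Combined value = 2 ⊕ 14 ⊕ 2 = 14.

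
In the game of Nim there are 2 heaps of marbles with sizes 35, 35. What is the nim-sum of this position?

Bitwise XOR of the heap sizes:
  100011  (35)
  100011  (35)
  ------
  000000  (0)

0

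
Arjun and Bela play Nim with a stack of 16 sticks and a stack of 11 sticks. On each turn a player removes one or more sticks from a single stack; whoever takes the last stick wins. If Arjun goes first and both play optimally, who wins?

Arjun wins

Compute the nim-sum pairwise:
16 XOR 11 = 27
The nim-sum is 27 ≠ 0, so this is an N-position: the player to move can win; Arjun has a winning move.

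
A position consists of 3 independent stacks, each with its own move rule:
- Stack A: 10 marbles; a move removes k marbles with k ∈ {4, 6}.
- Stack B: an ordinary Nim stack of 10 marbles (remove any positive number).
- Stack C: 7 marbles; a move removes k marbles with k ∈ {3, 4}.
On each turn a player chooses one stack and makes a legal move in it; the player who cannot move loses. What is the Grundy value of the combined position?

10

Grundy values for stack A (subtraction set {4, 6}):
k:     0  1  2  3  4  5  6  7  8  9 10
g(k):  0  0  0  0  1  1  1  1  2  2  0
So g(10) = 0.
Stack B is a plain Nim stack of size 10, so its Grundy value is 10.
For stack C, compute g(0), g(1), … with moves {3, 4}:
g(0) = mex{} = 0
g(1) = mex{} = 0
g(2) = mex{} = 0
g(3) = mex{0} = 1
g(4) = mex{0} = 1
g(5) = mex{0} = 1
g(6) = mex{0,1} = 2
g(7) = mex{1} = 0
So g(7) = 0.
By the Sprague-Grundy theorem, the Grundy value of a sum of independent games is the XOR of the component values.
Combined value = 0 XOR 10 XOR 0 = 10.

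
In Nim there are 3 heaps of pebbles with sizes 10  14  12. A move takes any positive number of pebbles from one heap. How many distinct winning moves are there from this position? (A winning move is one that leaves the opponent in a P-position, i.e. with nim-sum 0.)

3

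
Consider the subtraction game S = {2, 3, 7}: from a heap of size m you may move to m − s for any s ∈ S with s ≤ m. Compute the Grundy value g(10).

Grundy values for subtraction set {2, 3, 7}:
g(0) = mex{} = 0
g(1) = mex{} = 0
g(2) = mex{0} = 1
g(3) = mex{0} = 1
g(4) = mex{0,1} = 2
g(5) = mex{1} = 0
g(6) = mex{1,2} = 0
g(7) = mex{0,2} = 1
g(8) = mex{0} = 1
g(9) = mex{0,1} = 2
g(10) = mex{1} = 0
So g(10) = 0.

0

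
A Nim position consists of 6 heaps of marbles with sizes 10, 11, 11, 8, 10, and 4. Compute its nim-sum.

12

Nim-sum: 10 ^ 11 ^ 11 ^ 8 ^ 10 ^ 4 = 12.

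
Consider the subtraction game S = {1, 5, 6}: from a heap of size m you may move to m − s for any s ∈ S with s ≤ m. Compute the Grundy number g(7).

Compute g(0), g(1), … for moves {1, 5, 6}:
k:     0  1  2  3  4  5  6  7
g(k):  0  1  0  1  0  1  2  3
So g(7) = 3.

3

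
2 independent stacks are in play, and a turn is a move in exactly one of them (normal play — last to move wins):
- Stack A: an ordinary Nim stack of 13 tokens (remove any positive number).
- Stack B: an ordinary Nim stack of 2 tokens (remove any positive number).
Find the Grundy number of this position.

Stack A is a plain Nim stack of size 13, so its Grundy value is 13.
Stack B is a plain Nim stack of size 2, so its Grundy value is 2.
The value of a disjunctive sum is the nim-sum of the parts.
Combined value = 13 XOR 2 = 15.

15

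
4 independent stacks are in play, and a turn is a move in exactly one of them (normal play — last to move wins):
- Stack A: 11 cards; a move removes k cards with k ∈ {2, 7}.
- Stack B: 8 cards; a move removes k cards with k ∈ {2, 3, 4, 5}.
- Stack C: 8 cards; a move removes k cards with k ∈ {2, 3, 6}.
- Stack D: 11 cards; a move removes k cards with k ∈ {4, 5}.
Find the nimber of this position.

3

Build the Grundy sequence for stack A with g(k) = mex{g(k−s) : s ∈ {2, 7}, s ≤ k}:
k:     0  1  2  3  4  5  6  7  8  9 10 11
g(k):  0  0  1  1  0  0  1  1  2  0  0  1
So g(11) = 1.
Grundy values for stack B (subtraction set {2, 3, 4, 5}):
g(0) = mex{} = 0
g(1) = mex{} = 0
g(2) = mex{0} = 1
g(3) = mex{0} = 1
g(4) = mex{0,1} = 2
g(5) = mex{0,1} = 2
g(6) = mex{0,1,2} = 3
g(7) = mex{1,2} = 0
g(8) = mex{1,2,3} = 0
So g(8) = 0.
For stack C, compute g(0), g(1), … with moves {2, 3, 6}:
g(0) = mex{} = 0
g(1) = mex{} = 0
g(2) = mex{0} = 1
g(3) = mex{0} = 1
g(4) = mex{0,1} = 2
g(5) = mex{1} = 0
g(6) = mex{0,1,2} = 3
g(7) = mex{0,2} = 1
g(8) = mex{0,1,3} = 2
So g(8) = 2.
Grundy values for stack D (subtraction set {4, 5}):
g(0) = mex{} = 0
g(1) = mex{} = 0
g(2) = mex{} = 0
g(3) = mex{} = 0
g(4) = mex{0} = 1
g(5) = mex{0} = 1
g(6) = mex{0} = 1
g(7) = mex{0} = 1
g(8) = mex{0,1} = 2
g(9) = mex{1} = 0
g(10) = mex{1} = 0
g(11) = mex{1} = 0
So g(11) = 0.
The value of a disjunctive sum is the nim-sum of the parts.
Combined value = 1 XOR 0 XOR 2 XOR 0 = 3.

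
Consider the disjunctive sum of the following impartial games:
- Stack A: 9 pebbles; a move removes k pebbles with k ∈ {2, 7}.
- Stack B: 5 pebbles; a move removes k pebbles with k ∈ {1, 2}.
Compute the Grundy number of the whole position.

2

For stack A, compute g(0), g(1), … with moves {2, 7}:
g(0) = mex{} = 0
g(1) = mex{} = 0
g(2) = mex{0} = 1
g(3) = mex{0} = 1
g(4) = mex{1} = 0
g(5) = mex{1} = 0
g(6) = mex{0} = 1
g(7) = mex{0} = 1
g(8) = mex{0,1} = 2
g(9) = mex{1} = 0
So g(9) = 0.
For stack B, compute g(0), g(1), … with moves {1, 2}:
k:     0  1  2  3  4  5
g(k):  0  1  2  0  1  2
So g(5) = 2.
By the Sprague-Grundy theorem, the Grundy value of a sum of independent games is the XOR of the component values.
Combined value = 0 XOR 2 = 2.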